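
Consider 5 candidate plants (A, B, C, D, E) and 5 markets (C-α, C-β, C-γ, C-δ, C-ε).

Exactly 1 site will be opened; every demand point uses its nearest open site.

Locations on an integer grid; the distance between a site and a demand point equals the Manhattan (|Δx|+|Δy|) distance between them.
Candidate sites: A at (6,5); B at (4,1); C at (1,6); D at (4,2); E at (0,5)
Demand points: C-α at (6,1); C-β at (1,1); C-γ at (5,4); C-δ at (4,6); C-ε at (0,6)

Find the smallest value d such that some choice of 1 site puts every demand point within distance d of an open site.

Open {D}.
  Farthest demand point is C-ε at distance 8 (to D); all others are ≤ 8.
With {A} the worst case is 9.
With {B} the worst case is 9.
No size-1 selection achieves below 8.

8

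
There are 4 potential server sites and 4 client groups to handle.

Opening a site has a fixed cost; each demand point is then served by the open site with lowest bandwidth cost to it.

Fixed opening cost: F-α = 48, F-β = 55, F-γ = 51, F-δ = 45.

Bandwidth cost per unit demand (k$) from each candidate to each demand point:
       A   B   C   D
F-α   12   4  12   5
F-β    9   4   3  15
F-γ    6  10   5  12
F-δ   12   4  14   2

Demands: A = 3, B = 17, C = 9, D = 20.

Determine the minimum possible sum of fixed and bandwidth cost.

Open {F-β, F-δ}: assign each demand point to its cheapest open site.
  A→F-β 3×9=27, B→F-β 17×4=68, C→F-β 9×3=27, D→F-δ 20×2=40
  bandwidth cost 162, fixed 100 → total 262.
Compare {F-γ, F-δ}: bandwidth cost 171 + fixed 96 = 267.
Compare {F-β, F-γ, F-δ}: bandwidth cost 153 + fixed 151 = 304.
Compare {F-α, F-β, F-δ}: bandwidth cost 162 + fixed 148 = 310.
All other subsets cost ≥ 267. Minimum total cost: 262.

262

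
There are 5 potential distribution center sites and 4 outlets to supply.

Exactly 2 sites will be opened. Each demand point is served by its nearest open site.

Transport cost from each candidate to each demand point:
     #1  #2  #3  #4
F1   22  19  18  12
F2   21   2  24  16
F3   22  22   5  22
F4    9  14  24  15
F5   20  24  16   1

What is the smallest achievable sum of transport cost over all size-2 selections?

39

Open {F2, F5}.
  #1→F5 20, #2→F2 2, #3→F5 16, #4→F5 1  ⇒ total 39.
Compare {F4, F5}: total 40.
Compare {F3, F4}: total 43.
No size-2 selection does better; minimum is 39.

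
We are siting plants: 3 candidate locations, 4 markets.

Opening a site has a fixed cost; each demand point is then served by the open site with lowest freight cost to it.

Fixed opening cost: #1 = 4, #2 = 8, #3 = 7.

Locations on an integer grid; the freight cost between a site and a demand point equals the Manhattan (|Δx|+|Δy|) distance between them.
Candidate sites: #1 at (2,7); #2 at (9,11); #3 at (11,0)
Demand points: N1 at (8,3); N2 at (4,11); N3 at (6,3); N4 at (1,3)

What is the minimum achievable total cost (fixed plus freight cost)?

33

Open {#1}: assign each demand point to its cheapest open site.
  N1→#1 10, N2→#1 6, N3→#1 8, N4→#1 5
  freight cost 29, fixed 4 → total 33.
Compare {#1, #3}: freight cost 25 + fixed 11 = 36.
Compare {#1, #2}: freight cost 27 + fixed 12 = 39.
Compare {#1, #2, #3}: freight cost 24 + fixed 19 = 43.
All other subsets cost ≥ 36. Minimum total cost: 33.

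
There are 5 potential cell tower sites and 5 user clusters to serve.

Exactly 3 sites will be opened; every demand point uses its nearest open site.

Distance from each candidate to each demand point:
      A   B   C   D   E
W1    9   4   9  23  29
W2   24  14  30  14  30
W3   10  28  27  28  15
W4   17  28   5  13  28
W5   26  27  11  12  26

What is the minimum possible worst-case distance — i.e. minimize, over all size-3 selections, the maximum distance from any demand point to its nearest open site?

Open {W1, W2, W3}.
  Farthest demand point is E at distance 15 (to W3); all others are ≤ 15.
With {W1, W3, W4} the worst case is 15.
With {W1, W3, W5} the worst case is 15.
No size-3 selection achieves below 15.

15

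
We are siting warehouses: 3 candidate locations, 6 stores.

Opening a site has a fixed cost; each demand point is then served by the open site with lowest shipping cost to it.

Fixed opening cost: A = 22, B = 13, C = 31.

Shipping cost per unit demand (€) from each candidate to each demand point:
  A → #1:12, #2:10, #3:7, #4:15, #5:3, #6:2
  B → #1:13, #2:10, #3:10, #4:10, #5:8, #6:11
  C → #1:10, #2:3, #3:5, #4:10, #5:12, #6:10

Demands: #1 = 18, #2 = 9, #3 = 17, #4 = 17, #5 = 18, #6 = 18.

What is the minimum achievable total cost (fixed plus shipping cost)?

605

Open {A, C}: assign each demand point to its cheapest open site.
  #1→C 18×10=180, #2→C 9×3=27, #3→C 17×5=85, #4→C 17×10=170, #5→A 18×3=54, #6→A 18×2=36
  shipping cost 552, fixed 53 → total 605.
Compare {A, B, C}: shipping cost 552 + fixed 66 = 618.
Compare {A, B}: shipping cost 685 + fixed 35 = 720.
Compare {A}: shipping cost 770 + fixed 22 = 792.
All other subsets cost ≥ 618. Minimum total cost: 605.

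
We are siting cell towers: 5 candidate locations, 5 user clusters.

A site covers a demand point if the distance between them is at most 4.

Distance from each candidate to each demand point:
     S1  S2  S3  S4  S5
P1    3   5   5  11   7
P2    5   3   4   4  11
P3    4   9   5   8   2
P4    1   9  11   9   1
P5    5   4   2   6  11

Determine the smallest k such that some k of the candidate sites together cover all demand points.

Coverage sets (demand points within 4 of each site):
  P1: {S1}
  P2: {S2, S3, S4}
  P3: {S1, S5}
  P4: {S1, S5}
  P5: {S2, S3}
No single site covers all 5 demand points.
But {P2, P3} covers everything, so the minimum is 2.

2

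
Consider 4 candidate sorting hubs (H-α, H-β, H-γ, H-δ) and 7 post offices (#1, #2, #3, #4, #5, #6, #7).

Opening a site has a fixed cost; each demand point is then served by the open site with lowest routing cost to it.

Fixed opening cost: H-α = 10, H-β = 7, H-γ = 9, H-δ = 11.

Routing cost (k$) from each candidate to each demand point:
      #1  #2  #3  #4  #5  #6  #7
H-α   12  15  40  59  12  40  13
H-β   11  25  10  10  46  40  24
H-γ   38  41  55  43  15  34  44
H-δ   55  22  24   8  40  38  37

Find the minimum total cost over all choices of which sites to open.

128

Open {H-α, H-β}: assign each demand point to its cheapest open site.
  #1→H-β 11, #2→H-α 15, #3→H-β 10, #4→H-β 10, #5→H-α 12, #6→H-α 40, #7→H-α 13
  routing cost 111, fixed 17 → total 128.
Compare {H-α, H-β, H-γ}: routing cost 105 + fixed 26 = 131.
Compare {H-α, H-β, H-δ}: routing cost 107 + fixed 28 = 135.
Compare {H-α, H-β, H-γ, H-δ}: routing cost 103 + fixed 37 = 140.
All other subsets cost ≥ 131. Minimum total cost: 128.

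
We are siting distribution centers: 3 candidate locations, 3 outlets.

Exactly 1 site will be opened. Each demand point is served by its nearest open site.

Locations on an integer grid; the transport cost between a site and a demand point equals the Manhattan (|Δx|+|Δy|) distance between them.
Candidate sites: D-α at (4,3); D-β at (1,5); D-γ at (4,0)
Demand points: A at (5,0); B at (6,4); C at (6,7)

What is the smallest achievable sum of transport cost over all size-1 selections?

13

Open {D-α}.
  A→D-α 4, B→D-α 3, C→D-α 6  ⇒ total 13.
Compare {D-γ}: total 16.
Compare {D-β}: total 22.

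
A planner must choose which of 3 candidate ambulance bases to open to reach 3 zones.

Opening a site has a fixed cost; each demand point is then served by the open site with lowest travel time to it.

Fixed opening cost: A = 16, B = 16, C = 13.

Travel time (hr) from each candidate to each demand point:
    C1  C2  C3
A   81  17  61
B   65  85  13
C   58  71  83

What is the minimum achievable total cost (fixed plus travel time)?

127

Open {A, B}: assign each demand point to its cheapest open site.
  C1→B 65, C2→A 17, C3→B 13
  travel time 95, fixed 32 → total 127.
Compare {A, B, C}: travel time 88 + fixed 45 = 133.
Compare {A, C}: travel time 136 + fixed 29 = 165.
Compare {B, C}: travel time 142 + fixed 29 = 171.
All other subsets cost ≥ 133. Minimum total cost: 127.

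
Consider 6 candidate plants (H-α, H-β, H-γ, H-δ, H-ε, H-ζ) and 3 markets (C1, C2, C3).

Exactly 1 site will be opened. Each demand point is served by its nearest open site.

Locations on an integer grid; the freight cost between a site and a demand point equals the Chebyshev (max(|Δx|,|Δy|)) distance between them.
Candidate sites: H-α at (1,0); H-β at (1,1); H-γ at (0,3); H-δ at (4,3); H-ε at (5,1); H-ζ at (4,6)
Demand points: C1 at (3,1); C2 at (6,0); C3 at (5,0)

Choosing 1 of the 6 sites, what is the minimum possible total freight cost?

4

Open {H-ε}.
  C1→H-ε 2, C2→H-ε 1, C3→H-ε 1  ⇒ total 4.
Compare {H-δ}: total 8.
Compare {H-α}: total 11.
No size-1 selection does better; minimum is 4.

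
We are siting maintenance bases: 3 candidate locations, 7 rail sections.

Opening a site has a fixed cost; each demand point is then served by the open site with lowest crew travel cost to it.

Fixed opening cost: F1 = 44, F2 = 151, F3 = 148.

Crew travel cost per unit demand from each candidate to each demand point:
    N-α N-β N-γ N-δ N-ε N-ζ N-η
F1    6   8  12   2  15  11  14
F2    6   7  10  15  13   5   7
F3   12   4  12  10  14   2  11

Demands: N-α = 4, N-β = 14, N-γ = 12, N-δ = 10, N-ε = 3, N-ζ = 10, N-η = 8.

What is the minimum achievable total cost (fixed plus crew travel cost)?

Open {F1, F3}: assign each demand point to its cheapest open site.
  N-α→F1 4×6=24, N-β→F3 14×4=56, N-γ→F1 12×12=144, N-δ→F1 10×2=20, N-ε→F3 3×14=42, N-ζ→F3 10×2=20, N-η→F3 8×11=88
  crew travel cost 394, fixed 192 → total 586.
Compare {F1, F2}: crew travel cost 407 + fixed 195 = 602.
Compare {F1}: crew travel cost 567 + fixed 44 = 611.
Compare {F3}: crew travel cost 498 + fixed 148 = 646.
All other subsets cost ≥ 602. Minimum total cost: 586.

586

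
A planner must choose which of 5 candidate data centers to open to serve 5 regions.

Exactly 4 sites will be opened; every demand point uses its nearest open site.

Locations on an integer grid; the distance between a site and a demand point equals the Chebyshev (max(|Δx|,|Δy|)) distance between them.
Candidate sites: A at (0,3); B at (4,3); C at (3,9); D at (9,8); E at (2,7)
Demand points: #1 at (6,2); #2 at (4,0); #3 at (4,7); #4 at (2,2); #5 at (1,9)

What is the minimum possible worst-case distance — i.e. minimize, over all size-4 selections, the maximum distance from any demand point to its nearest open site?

Open {A, B, C, D}.
  Farthest demand point is #2 at distance 3 (to B); all others are ≤ 3.
With {A, B, C, E} the worst case is 3.
With {A, B, D, E} the worst case is 3.
No size-4 selection achieves below 3.

3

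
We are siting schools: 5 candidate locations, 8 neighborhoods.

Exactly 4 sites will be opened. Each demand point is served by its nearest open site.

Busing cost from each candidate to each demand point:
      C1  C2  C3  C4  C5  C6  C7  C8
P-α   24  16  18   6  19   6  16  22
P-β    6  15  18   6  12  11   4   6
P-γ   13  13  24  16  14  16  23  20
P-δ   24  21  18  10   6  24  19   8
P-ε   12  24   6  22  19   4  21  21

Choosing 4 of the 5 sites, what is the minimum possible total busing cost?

Open {P-β, P-γ, P-δ, P-ε}.
  C1→P-β 6, C2→P-γ 13, C3→P-ε 6, C4→P-β 6, C5→P-δ 6, C6→P-ε 4, C7→P-β 4, C8→P-β 6  ⇒ total 51.
Compare {P-α, P-β, P-δ, P-ε}: total 53.
Compare {P-α, P-β, P-γ, P-ε}: total 57.
No size-4 selection does better; minimum is 51.

51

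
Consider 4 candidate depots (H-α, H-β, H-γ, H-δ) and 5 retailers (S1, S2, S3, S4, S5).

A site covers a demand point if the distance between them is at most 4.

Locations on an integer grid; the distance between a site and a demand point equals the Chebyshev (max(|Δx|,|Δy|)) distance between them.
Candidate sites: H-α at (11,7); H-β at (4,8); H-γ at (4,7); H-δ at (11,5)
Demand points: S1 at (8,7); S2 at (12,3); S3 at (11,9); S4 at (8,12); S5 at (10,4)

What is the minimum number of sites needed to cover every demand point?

2

Coverage sets (demand points within 4 of each site):
  H-α: {S1, S2, S3, S5}
  H-β: {S1, S4}
  H-γ: {S1}
  H-δ: {S1, S2, S3, S5}
No single site covers all 5 demand points.
But {H-α, H-β} covers everything, so the minimum is 2.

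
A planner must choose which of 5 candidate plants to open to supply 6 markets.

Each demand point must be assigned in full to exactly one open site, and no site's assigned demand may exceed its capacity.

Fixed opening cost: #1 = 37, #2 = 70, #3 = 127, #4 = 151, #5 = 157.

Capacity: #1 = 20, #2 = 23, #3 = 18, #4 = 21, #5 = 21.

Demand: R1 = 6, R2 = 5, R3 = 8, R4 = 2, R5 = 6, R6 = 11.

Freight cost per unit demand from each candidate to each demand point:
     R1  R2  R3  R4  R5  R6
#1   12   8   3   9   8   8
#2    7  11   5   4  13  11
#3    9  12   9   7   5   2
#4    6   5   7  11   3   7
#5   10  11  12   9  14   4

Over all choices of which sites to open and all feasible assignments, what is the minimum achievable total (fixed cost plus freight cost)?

388

Open {#1, #2}; cheapest assignment that respects the capacities:
  #1 (cap 20, load 17): R5, R6 — cost 6×8 + 11×8 = 136
  #2 (cap 23, load 21): R1, R2, R3, R4 — cost 6×7 + 5×11 + 8×5 + 2×4 = 145
  Shipping 281, fixed 107 → total 388.
  Any other capacity-feasible assignment to {#1, #2} ships for at least 281.
Compare {#2, #3}: its best feasible assignment gives total 394.
Compare {#1, #2, #3}: its best feasible assignment gives total 400.
Every other set of open sites that can feasibly serve all demand totals ≥ 394 even under its best assignment. Minimum: 388.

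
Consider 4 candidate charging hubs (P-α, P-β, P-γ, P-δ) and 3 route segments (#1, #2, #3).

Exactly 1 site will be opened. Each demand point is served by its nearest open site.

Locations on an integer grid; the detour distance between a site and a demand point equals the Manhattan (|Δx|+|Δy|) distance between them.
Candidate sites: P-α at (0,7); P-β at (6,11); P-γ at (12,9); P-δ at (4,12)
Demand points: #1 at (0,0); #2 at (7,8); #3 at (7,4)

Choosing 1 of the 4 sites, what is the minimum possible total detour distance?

25

Open {P-α}.
  #1→P-α 7, #2→P-α 8, #3→P-α 10  ⇒ total 25.
Compare {P-β}: total 29.
Compare {P-δ}: total 34.
No size-1 selection does better; minimum is 25.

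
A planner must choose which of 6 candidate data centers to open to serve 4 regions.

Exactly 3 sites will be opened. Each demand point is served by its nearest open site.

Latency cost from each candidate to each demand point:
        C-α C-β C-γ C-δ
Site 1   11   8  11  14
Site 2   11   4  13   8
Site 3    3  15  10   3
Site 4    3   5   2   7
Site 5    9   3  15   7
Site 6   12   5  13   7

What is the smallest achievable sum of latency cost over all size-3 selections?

11

Open {Site 3, Site 4, Site 5}.
  C-α→Site 3 3, C-β→Site 5 3, C-γ→Site 4 2, C-δ→Site 3 3  ⇒ total 11.
Compare {Site 2, Site 3, Site 4}: total 12.
Compare {Site 1, Site 3, Site 4}: total 13.
No size-3 selection does better; minimum is 11.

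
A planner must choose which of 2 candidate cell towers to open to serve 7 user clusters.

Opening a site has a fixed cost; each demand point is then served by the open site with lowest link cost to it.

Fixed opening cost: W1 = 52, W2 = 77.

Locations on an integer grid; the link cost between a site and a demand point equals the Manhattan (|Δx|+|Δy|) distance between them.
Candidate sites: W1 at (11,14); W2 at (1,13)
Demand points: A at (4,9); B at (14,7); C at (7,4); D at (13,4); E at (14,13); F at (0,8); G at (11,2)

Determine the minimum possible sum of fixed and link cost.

Open {W1}: assign each demand point to its cheapest open site.
  A→W1 12, B→W1 10, C→W1 14, D→W1 12, E→W1 4, F→W1 17, G→W1 12
  link cost 81, fixed 52 → total 133.
Compare {W2}: link cost 102 + fixed 77 = 179.
Compare {W1, W2}: link cost 65 + fixed 129 = 194.

133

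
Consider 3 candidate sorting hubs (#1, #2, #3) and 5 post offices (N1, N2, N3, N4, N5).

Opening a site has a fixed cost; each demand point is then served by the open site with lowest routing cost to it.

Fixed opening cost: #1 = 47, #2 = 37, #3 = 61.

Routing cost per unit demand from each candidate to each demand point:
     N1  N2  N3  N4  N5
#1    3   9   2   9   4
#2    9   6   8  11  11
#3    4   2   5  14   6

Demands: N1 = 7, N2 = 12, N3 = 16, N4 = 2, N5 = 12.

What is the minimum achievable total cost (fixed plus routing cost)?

Open {#1, #3}: assign each demand point to its cheapest open site.
  N1→#1 7×3=21, N2→#3 12×2=24, N3→#1 16×2=32, N4→#1 2×9=18, N5→#1 12×4=48
  routing cost 143, fixed 108 → total 251.
Compare {#1}: routing cost 227 + fixed 47 = 274.
Compare {#1, #2}: routing cost 191 + fixed 84 = 275.
Compare {#1, #2, #3}: routing cost 143 + fixed 145 = 288.
All other subsets cost ≥ 274. Minimum total cost: 251.

251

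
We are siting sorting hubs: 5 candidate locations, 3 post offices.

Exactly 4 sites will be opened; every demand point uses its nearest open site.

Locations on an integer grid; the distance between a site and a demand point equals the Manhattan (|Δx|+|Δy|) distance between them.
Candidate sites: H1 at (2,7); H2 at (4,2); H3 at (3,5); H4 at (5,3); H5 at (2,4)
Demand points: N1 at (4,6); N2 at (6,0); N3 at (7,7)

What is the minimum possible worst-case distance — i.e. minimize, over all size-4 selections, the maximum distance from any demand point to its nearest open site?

5

Open {H1, H2, H3, H4}.
  Farthest demand point is N3 at distance 5 (to H1); all others are ≤ 5.
With {H1, H2, H3, H5} the worst case is 5.
With {H1, H2, H4, H5} the worst case is 5.
No size-4 selection achieves below 5.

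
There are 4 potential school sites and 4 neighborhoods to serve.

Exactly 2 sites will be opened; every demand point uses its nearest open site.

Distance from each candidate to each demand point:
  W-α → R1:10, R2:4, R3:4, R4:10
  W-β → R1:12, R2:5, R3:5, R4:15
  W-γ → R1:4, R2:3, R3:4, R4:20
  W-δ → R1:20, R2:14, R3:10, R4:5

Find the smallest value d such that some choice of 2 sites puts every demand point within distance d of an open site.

5

Open {W-γ, W-δ}.
  Farthest demand point is R4 at distance 5 (to W-δ); all others are ≤ 5.
With {W-α, W-β} the worst case is 10.
With {W-α, W-γ} the worst case is 10.
No size-2 selection achieves below 5.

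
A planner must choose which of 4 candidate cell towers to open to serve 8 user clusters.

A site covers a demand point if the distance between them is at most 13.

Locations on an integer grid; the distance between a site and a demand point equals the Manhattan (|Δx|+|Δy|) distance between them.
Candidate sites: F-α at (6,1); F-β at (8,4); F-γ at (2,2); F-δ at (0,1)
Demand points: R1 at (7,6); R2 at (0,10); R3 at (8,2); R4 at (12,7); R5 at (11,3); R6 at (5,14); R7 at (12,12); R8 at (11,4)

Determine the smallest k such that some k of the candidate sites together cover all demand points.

Coverage sets (demand points within 13 of each site):
  F-α: {R1, R3, R4, R5, R8}
  F-β: {R1, R3, R4, R5, R6, R7, R8}
  F-γ: {R1, R2, R3, R5, R8}
  F-δ: {R1, R2, R3, R5}
No single site covers all 8 demand points.
But {F-β, F-γ} covers everything, so the minimum is 2.

2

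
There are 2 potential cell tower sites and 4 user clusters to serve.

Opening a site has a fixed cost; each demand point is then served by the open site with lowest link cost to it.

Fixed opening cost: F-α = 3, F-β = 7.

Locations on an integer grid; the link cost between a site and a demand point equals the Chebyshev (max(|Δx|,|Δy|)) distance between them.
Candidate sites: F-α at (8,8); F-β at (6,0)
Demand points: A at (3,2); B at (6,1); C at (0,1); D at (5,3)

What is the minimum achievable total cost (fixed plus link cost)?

Open {F-β}: assign each demand point to its cheapest open site.
  A→F-β 3, B→F-β 1, C→F-β 6, D→F-β 3
  link cost 13, fixed 7 → total 20.
Compare {F-α, F-β}: link cost 13 + fixed 10 = 23.
Compare {F-α}: link cost 26 + fixed 3 = 29.

20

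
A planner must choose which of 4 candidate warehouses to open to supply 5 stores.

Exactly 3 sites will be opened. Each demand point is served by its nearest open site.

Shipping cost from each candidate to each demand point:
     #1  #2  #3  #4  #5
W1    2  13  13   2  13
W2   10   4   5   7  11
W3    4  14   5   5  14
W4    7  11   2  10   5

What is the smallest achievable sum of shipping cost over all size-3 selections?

Open {W1, W2, W4}.
  #1→W1 2, #2→W2 4, #3→W4 2, #4→W1 2, #5→W4 5  ⇒ total 15.
Compare {W2, W3, W4}: total 20.
Compare {W1, W3, W4}: total 22.
No size-3 selection does better; minimum is 15.

15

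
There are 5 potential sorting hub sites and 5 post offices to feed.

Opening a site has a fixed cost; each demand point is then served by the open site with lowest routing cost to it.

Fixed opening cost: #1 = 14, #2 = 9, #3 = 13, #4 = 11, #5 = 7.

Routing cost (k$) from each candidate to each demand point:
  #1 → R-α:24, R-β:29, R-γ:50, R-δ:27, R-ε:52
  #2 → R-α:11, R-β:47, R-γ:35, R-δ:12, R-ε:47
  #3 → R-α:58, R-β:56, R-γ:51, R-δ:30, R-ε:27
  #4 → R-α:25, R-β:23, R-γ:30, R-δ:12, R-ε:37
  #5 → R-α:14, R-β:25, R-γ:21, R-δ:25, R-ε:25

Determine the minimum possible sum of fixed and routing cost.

Open {#2, #5}: assign each demand point to its cheapest open site.
  R-α→#2 11, R-β→#5 25, R-γ→#5 21, R-δ→#2 12, R-ε→#5 25
  routing cost 94, fixed 16 → total 110.
Compare {#4, #5}: routing cost 95 + fixed 18 = 113.
Compare {#5}: routing cost 110 + fixed 7 = 117.
Compare {#2, #4, #5}: routing cost 92 + fixed 27 = 119.
All other subsets cost ≥ 113. Minimum total cost: 110.

110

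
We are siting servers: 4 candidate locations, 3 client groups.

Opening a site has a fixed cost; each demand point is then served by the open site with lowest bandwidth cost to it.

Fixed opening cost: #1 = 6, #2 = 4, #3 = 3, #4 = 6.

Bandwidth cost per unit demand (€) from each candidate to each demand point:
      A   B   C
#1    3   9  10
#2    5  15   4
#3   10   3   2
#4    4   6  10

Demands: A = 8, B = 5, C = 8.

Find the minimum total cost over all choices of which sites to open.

64

Open {#1, #3}: assign each demand point to its cheapest open site.
  A→#1 8×3=24, B→#3 5×3=15, C→#3 8×2=16
  bandwidth cost 55, fixed 9 → total 64.
Compare {#1, #2, #3}: bandwidth cost 55 + fixed 13 = 68.
Compare {#1, #3, #4}: bandwidth cost 55 + fixed 15 = 70.
Compare {#3, #4}: bandwidth cost 63 + fixed 9 = 72.
All other subsets cost ≥ 68. Minimum total cost: 64.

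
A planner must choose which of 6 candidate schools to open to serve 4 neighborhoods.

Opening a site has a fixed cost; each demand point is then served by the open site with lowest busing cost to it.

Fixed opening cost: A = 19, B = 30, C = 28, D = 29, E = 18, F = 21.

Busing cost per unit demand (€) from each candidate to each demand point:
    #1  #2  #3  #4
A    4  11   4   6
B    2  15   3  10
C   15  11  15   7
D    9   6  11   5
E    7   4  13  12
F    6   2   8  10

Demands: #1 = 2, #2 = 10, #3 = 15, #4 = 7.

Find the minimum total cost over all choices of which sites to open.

Open {A, F}: assign each demand point to its cheapest open site.
  #1→A 2×4=8, #2→F 10×2=20, #3→A 15×4=60, #4→A 7×6=42
  busing cost 130, fixed 40 → total 170.
Compare {A, B, F}: busing cost 111 + fixed 70 = 181.
Compare {B, D, F}: busing cost 104 + fixed 80 = 184.
Compare {A, E}: busing cost 150 + fixed 37 = 187.
All other subsets cost ≥ 181. Minimum total cost: 170.

170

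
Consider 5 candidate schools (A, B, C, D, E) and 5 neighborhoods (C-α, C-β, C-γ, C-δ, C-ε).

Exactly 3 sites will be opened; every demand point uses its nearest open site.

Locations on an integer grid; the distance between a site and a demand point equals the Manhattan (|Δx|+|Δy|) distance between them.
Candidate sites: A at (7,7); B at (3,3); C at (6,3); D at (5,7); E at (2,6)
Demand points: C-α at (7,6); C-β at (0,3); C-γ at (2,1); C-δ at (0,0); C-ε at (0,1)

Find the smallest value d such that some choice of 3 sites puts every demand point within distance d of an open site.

Open {A, B, C}.
  Farthest demand point is C-δ at distance 6 (to B); all others are ≤ 6.
With {A, B, D} the worst case is 6.
With {A, B, E} the worst case is 6.
No size-3 selection achieves below 6.

6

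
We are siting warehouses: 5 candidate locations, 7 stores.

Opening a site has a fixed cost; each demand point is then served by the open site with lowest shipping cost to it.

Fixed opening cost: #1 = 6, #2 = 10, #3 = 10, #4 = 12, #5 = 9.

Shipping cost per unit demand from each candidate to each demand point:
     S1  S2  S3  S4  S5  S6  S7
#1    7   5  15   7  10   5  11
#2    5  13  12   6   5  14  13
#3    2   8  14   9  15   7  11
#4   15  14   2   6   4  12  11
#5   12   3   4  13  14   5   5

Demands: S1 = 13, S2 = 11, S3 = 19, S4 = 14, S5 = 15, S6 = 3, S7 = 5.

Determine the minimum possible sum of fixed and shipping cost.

312

Open {#3, #4, #5}: assign each demand point to its cheapest open site.
  S1→#3 13×2=26, S2→#5 11×3=33, S3→#4 19×2=38, S4→#4 14×6=84, S5→#4 15×4=60, S6→#5 3×5=15, S7→#5 5×5=25
  shipping cost 281, fixed 31 → total 312.
Compare {#1, #3, #4, #5}: shipping cost 281 + fixed 37 = 318.
Compare {#2, #3, #4, #5}: shipping cost 281 + fixed 41 = 322.
Compare {#1, #2, #3, #4, #5}: shipping cost 281 + fixed 47 = 328.
All other subsets cost ≥ 318. Minimum total cost: 312.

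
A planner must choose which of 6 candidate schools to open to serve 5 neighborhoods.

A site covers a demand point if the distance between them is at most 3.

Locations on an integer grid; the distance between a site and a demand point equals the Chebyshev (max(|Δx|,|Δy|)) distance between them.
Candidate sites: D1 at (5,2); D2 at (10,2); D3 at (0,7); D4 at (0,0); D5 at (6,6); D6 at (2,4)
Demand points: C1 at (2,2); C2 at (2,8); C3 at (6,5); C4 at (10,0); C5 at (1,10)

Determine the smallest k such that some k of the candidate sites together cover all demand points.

3

Coverage sets (demand points within 3 of each site):
  D1: {C1, C3}
  D2: {C4}
  D3: {C2, C5}
  D4: {C1}
  D5: {C3}
  D6: {C1}
No 2 sites suffice: every size-2 union leaves at least one demand point uncovered.
But {D1, D2, D3} covers everything, so the minimum is 3.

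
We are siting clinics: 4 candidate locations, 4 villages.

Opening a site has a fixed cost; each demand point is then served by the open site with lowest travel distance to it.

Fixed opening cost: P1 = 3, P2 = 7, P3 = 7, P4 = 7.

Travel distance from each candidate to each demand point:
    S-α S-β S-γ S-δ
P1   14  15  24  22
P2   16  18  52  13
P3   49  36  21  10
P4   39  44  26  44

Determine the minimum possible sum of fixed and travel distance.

Open {P1, P3}: assign each demand point to its cheapest open site.
  S-α→P1 14, S-β→P1 15, S-γ→P3 21, S-δ→P3 10
  travel distance 60, fixed 10 → total 70.
Compare {P1, P2}: travel distance 66 + fixed 10 = 76.
Compare {P1, P2, P3}: travel distance 60 + fixed 17 = 77.
Compare {P1, P3, P4}: travel distance 60 + fixed 17 = 77.
All other subsets cost ≥ 76. Minimum total cost: 70.

70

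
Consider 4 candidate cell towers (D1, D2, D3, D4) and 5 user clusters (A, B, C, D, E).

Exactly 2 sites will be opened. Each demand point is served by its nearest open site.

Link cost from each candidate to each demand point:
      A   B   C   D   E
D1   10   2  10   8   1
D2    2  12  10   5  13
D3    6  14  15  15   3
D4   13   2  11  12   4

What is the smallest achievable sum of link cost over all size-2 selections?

Open {D1, D2}.
  A→D2 2, B→D1 2, C→D1 10, D→D2 5, E→D1 1  ⇒ total 20.
Compare {D2, D4}: total 23.
Compare {D1, D3}: total 27.
No size-2 selection does better; minimum is 20.

20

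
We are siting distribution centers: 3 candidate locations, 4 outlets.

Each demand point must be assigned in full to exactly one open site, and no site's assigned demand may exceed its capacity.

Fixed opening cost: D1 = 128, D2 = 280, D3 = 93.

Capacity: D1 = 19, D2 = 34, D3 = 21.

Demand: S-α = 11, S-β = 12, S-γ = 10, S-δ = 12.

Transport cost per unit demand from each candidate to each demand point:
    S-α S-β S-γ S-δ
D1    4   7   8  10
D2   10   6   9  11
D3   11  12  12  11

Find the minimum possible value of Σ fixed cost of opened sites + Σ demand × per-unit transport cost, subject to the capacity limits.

746

Open {D1, D2}; cheapest assignment that respects the capacities:
  D1 (cap 19, load 11): S-α — cost 11×4 = 44
  D2 (cap 34, load 34): S-β, S-γ, S-δ — cost 12×6 + 10×9 + 12×11 = 294
  Shipping 338, fixed 408 → total 746.
  Any other capacity-feasible assignment to {D1, D2} ships for at least 338.
Compare {D2, D3}: its best feasible assignment gives total 777.
Compare {D1, D2, D3}: its best feasible assignment gives total 839.
Every other set of open sites that can feasibly serve all demand totals ≥ 777 even under its best assignment. Minimum: 746.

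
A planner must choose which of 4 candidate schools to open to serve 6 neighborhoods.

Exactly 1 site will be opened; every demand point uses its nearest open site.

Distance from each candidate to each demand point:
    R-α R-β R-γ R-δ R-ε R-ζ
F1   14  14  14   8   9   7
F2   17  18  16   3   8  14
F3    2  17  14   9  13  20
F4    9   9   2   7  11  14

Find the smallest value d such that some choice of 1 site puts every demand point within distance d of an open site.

14

Open {F1}.
  Farthest demand point is R-α at distance 14 (to F1); all others are ≤ 14.
With {F4} the worst case is 14.
With {F2} the worst case is 18.
No size-1 selection achieves below 14.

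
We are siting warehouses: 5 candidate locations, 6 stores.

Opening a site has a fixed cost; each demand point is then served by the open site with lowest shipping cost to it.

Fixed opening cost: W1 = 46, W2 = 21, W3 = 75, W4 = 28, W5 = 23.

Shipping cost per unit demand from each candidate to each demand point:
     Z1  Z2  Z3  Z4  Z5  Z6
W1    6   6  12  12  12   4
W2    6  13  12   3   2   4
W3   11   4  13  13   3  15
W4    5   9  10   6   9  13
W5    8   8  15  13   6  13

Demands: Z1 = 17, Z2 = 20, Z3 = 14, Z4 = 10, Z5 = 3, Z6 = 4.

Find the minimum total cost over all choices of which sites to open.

481

Open {W2, W3, W4}: assign each demand point to its cheapest open site.
  Z1→W4 17×5=85, Z2→W3 20×4=80, Z3→W4 14×10=140, Z4→W2 10×3=30, Z5→W2 3×2=6, Z6→W2 4×4=16
  shipping cost 357, fixed 124 → total 481.
Compare {W1, W2, W4}: shipping cost 397 + fixed 95 = 492.
Compare {W2, W3}: shipping cost 402 + fixed 96 = 498.
Compare {W2, W3, W4, W5}: shipping cost 357 + fixed 147 = 504.
All other subsets cost ≥ 492. Minimum total cost: 481.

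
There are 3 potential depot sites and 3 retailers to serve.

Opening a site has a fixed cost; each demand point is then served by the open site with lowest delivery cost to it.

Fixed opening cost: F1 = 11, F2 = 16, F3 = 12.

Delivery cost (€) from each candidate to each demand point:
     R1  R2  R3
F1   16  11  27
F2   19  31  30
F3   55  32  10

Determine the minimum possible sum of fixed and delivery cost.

Open {F1, F3}: assign each demand point to its cheapest open site.
  R1→F1 16, R2→F1 11, R3→F3 10
  delivery cost 37, fixed 23 → total 60.
Compare {F1}: delivery cost 54 + fixed 11 = 65.
Compare {F1, F2, F3}: delivery cost 37 + fixed 39 = 76.
Compare {F1, F2}: delivery cost 54 + fixed 27 = 81.
All other subsets cost ≥ 65. Minimum total cost: 60.

60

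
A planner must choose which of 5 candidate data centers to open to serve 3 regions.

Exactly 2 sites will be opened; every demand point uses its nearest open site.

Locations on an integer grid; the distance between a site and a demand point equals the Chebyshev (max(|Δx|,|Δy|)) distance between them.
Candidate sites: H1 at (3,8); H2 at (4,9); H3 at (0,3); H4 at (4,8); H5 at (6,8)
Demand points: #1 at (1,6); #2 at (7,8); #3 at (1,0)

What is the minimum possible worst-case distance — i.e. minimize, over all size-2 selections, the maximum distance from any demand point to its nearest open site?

3

Open {H2, H3}.
  Farthest demand point is #1 at distance 3 (to H2); all others are ≤ 3.
With {H3, H4} the worst case is 3.
With {H3, H5} the worst case is 3.
No size-2 selection achieves below 3.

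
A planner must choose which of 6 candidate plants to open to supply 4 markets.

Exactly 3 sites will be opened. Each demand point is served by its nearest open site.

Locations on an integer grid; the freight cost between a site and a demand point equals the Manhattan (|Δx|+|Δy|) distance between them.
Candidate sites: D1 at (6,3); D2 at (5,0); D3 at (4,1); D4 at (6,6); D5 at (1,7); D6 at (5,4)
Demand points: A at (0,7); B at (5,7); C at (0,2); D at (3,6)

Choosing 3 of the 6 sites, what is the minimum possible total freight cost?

Open {D3, D4, D5}.
  A→D5 1, B→D4 2, C→D3 5, D→D4 3  ⇒ total 11.
Compare {D1, D4, D5}: total 12.
Compare {D2, D4, D5}: total 12.
No size-3 selection does better; minimum is 11.

11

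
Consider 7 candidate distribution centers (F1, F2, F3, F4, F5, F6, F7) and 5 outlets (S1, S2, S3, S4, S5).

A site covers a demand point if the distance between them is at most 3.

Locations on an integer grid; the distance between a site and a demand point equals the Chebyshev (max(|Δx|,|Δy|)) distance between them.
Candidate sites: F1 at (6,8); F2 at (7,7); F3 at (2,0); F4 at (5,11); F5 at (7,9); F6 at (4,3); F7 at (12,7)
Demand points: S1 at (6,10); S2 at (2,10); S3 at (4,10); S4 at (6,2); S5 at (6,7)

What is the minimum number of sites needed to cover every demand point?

3

Coverage sets (demand points within 3 of each site):
  F1: {S1, S3, S5}
  F2: {S1, S3, S5}
  F3: {}
  F4: {S1, S2, S3}
  F5: {S1, S3, S5}
  F6: {S4}
  F7: {}
No 2 sites suffice: every size-2 union leaves at least one demand point uncovered.
But {F1, F4, F6} covers everything, so the minimum is 3.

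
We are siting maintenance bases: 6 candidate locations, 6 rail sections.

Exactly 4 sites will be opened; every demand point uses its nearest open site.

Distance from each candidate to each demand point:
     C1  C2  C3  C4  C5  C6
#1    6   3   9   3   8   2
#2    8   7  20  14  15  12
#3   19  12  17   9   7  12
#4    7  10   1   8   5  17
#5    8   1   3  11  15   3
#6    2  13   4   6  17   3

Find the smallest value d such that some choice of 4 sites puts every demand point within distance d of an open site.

Open {#1, #2, #4, #6}.
  Farthest demand point is C5 at distance 5 (to #4); all others are ≤ 5.
With {#1, #3, #4, #6} the worst case is 5.
With {#1, #4, #5, #6} the worst case is 5.
No size-4 selection achieves below 5.

5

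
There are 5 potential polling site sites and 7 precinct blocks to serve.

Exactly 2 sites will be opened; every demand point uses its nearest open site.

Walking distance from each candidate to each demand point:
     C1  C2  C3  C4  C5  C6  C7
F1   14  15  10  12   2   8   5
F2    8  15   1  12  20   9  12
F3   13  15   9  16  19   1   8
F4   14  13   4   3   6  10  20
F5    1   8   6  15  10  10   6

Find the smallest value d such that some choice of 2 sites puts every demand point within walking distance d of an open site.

10

Open {F4, F5}.
  Farthest demand point is C6 at walking distance 10 (to F4); all others are ≤ 10.
With {F1, F5} the worst case is 12.
With {F2, F5} the worst case is 12.
No size-2 selection achieves below 10.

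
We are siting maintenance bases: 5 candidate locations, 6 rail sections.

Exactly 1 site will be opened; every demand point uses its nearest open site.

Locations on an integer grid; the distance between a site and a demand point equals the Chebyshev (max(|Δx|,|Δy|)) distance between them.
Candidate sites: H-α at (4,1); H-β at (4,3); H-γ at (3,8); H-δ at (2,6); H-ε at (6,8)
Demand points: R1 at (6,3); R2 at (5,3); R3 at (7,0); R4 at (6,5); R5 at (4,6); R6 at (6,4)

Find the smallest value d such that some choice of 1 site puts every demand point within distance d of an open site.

3

Open {H-β}.
  Farthest demand point is R3 at distance 3 (to H-β); all others are ≤ 3.
With {H-α} the worst case is 5.
With {H-δ} the worst case is 6.
No size-1 selection achieves below 3.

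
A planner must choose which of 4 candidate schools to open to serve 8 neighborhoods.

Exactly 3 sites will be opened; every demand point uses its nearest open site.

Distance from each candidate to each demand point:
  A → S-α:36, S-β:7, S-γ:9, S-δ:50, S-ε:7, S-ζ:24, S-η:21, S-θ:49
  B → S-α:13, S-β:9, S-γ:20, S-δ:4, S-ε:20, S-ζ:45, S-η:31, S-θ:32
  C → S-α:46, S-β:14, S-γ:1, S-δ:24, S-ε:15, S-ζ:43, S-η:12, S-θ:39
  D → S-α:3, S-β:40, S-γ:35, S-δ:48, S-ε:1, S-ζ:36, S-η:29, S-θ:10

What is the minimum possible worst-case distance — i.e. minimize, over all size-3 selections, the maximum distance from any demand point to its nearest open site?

Open {A, B, D}.
  Farthest demand point is S-ζ at distance 24 (to A); all others are ≤ 24.
With {A, C, D} the worst case is 24.
With {A, B, C} the worst case is 32.
No size-3 selection achieves below 24.

24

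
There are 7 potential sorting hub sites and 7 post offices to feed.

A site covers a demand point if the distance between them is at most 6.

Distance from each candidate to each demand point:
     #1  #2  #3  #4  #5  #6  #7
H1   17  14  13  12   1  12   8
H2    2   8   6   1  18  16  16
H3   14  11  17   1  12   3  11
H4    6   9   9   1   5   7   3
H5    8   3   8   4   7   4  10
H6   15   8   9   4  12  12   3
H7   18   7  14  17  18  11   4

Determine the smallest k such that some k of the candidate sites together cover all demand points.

Coverage sets (demand points within 6 of each site):
  H1: {#5}
  H2: {#1, #3, #4}
  H3: {#4, #6}
  H4: {#1, #4, #5, #7}
  H5: {#2, #4, #6}
  H6: {#4, #7}
  H7: {#7}
No 2 sites suffice: every size-2 union leaves at least one demand point uncovered.
But {H2, H4, H5} covers everything, so the minimum is 3.

3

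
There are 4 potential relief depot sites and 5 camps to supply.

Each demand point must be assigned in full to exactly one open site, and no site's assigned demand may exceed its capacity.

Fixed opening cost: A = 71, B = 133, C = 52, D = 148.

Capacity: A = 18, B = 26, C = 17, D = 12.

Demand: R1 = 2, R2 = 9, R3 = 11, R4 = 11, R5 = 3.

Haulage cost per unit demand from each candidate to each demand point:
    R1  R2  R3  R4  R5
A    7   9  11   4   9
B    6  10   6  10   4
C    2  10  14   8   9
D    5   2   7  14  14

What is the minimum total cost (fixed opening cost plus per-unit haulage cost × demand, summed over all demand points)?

Open {A, B}; cheapest assignment that respects the capacities:
  A (cap 18, load 11): R4 — cost 11×4 = 44
  B (cap 26, load 25): R1, R2, R3, R5 — cost 2×6 + 9×10 + 11×6 + 3×4 = 180
  Shipping 224, fixed 204 → total 428.
  Any other capacity-feasible assignment to {A, B} ships for at least 224.
Compare {B, C}: its best feasible assignment gives total 445.
Compare {A, B, C}: its best feasible assignment gives total 472.
Every other set of open sites that can feasibly serve all demand totals ≥ 445 even under its best assignment. Minimum: 428.

428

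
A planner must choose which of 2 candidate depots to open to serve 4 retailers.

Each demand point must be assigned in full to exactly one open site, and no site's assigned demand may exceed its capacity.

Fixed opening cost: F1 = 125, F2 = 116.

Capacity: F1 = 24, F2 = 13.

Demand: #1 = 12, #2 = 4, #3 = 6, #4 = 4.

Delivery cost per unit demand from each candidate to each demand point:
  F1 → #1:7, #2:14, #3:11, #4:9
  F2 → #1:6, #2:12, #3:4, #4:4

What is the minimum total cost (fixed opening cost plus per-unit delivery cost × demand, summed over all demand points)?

Open {F1, F2}; cheapest assignment that respects the capacities:
  F1 (cap 24, load 16): #1, #2 — cost 12×7 + 4×14 = 140
  F2 (cap 13, load 10): #3, #4 — cost 6×4 + 4×4 = 40
  Shipping 180, fixed 241 → total 421.
  Any other capacity-feasible assignment to {F1, F2} ships for at least 180.
Total demand is 26 and no other set of sites has combined capacity ≥ 26, so {F1, F2} is the only feasible choice of open sites. Minimum: 421.

421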